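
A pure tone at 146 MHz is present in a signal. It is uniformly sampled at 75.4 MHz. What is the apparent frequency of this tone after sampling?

146 MHz mod fs = 70.6 MHz.
70.6 MHz > fs/2 = 37.7 MHz, folds to fs − 70.6 MHz = 4.8 MHz.

4.8 MHz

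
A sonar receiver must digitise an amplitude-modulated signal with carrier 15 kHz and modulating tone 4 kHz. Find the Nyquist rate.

AM sidebands sit at fc ± fm = 11 kHz and 19 kHz.
Highest-frequency component: 19 kHz.
Nyquist rate = 2 × 19 kHz = 38 kHz.

38 kHz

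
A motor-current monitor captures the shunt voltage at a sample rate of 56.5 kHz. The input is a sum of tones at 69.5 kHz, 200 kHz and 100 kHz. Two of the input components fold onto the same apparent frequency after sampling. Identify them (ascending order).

fs/2 = 28.25 kHz.
69.5 kHz mod fs = 13 kHz.
13 kHz ≤ fs/2 = 28.25 kHz, appears at 13 kHz.
200 kHz mod fs = 30.5 kHz.
30.5 kHz > fs/2 = 28.25 kHz, folds to fs − 30.5 kHz = 26 kHz.
100 kHz mod fs = 43.5 kHz.
43.5 kHz > fs/2 = 28.25 kHz, folds to fs − 43.5 kHz = 13 kHz.
69.5 kHz and 100 kHz both map to 13 kHz.

69.5 kHz, 100 kHz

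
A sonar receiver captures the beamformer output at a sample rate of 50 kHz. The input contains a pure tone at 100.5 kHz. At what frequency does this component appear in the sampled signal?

0.5 kHz

100.5 kHz mod fs = 0.5 kHz.
0.5 kHz ≤ fs/2 = 25 kHz, appears at 0.5 kHz.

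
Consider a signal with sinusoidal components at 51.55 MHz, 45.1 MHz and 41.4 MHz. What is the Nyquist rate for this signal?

103.1 MHz

Highest-frequency component: 51.55 MHz.
Nyquist rate = 2 × 51.55 MHz = 103.1 MHz.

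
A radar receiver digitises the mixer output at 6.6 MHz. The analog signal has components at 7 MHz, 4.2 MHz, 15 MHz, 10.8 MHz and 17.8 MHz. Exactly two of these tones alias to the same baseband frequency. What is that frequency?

2.4 MHz

fs/2 = 3.3 MHz.
7 MHz mod fs = 0.4 MHz.
0.4 MHz ≤ fs/2 = 3.3 MHz, appears at 0.4 MHz.
4.2 MHz > fs/2 = 3.3 MHz, folds to fs − 4.2 MHz = 2.4 MHz.
15 MHz mod fs = 1.8 MHz.
1.8 MHz ≤ fs/2 = 3.3 MHz, appears at 1.8 MHz.
10.8 MHz mod fs = 4.2 MHz.
4.2 MHz > fs/2 = 3.3 MHz, folds to fs − 4.2 MHz = 2.4 MHz.
17.8 MHz mod fs = 4.6 MHz.
4.6 MHz > fs/2 = 3.3 MHz, folds to fs − 4.6 MHz = 2 MHz.
4.2 MHz and 10.8 MHz both map to 2.4 MHz.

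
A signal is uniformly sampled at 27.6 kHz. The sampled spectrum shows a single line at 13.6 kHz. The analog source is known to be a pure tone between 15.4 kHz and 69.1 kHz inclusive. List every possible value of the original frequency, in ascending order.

41.2 kHz, 41.6 kHz, 68.8 kHz

Frequencies that alias to 13.6 kHz are k·fs ± 13.6 kHz for integer k ≥ 0.
k=0: 13.6 kHz.
k=1: 14 kHz, 41.2 kHz.
k=2: 41.6 kHz, 68.8 kHz.
k=3: 69.2 kHz, 96.4 kHz.
Within [15.4 kHz, 69.1 kHz]: 41.2 kHz, 41.6 kHz, 68.8 kHz.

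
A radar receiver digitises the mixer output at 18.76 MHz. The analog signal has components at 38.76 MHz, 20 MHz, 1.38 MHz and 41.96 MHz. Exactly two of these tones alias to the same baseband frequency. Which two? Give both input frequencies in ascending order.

fs/2 = 9.38 MHz.
38.76 MHz mod fs = 1.24 MHz.
1.24 MHz ≤ fs/2 = 9.38 MHz, appears at 1.24 MHz.
20 MHz mod fs = 1.24 MHz.
1.24 MHz ≤ fs/2 = 9.38 MHz, appears at 1.24 MHz.
1.38 MHz ≤ fs/2 = 9.38 MHz, passes unchanged.
41.96 MHz mod fs = 4.44 MHz.
4.44 MHz ≤ fs/2 = 9.38 MHz, appears at 4.44 MHz.
20 MHz and 38.76 MHz both map to 1.24 MHz.

20 MHz, 38.76 MHz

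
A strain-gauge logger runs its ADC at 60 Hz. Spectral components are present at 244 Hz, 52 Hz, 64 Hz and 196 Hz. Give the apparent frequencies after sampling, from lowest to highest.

4 Hz, 8 Hz, 16 Hz

fs/2 = 30 Hz.
244 Hz mod fs = 4 Hz.
4 Hz ≤ fs/2 = 30 Hz, appears at 4 Hz.
52 Hz > fs/2 = 30 Hz, folds to fs − 52 Hz = 8 Hz.
64 Hz mod fs = 4 Hz.
4 Hz ≤ fs/2 = 30 Hz, appears at 4 Hz.
196 Hz mod fs = 16 Hz.
16 Hz ≤ fs/2 = 30 Hz, appears at 16 Hz.
Distinct values: {4 Hz, 8 Hz, 16 Hz}.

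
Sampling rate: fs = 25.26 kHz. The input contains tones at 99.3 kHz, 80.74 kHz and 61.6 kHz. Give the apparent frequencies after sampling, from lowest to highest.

fs/2 = 12.63 kHz.
99.3 kHz mod fs = 23.52 kHz.
23.52 kHz > fs/2 = 12.63 kHz, folds to fs − 23.52 kHz = 1.74 kHz.
80.74 kHz mod fs = 4.96 kHz.
4.96 kHz ≤ fs/2 = 12.63 kHz, appears at 4.96 kHz.
61.6 kHz mod fs = 11.08 kHz.
11.08 kHz ≤ fs/2 = 12.63 kHz, appears at 11.08 kHz.
Distinct values: {1.74 kHz, 4.96 kHz, 11.08 kHz}.

1.74 kHz, 4.96 kHz, 11.08 kHz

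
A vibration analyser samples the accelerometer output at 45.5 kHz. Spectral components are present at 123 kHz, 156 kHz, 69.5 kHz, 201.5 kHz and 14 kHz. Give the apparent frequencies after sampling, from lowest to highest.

fs/2 = 22.75 kHz.
123 kHz mod fs = 32 kHz.
32 kHz > fs/2 = 22.75 kHz, folds to fs − 32 kHz = 13.5 kHz.
156 kHz mod fs = 19.5 kHz.
19.5 kHz ≤ fs/2 = 22.75 kHz, appears at 19.5 kHz.
69.5 kHz mod fs = 24 kHz.
24 kHz > fs/2 = 22.75 kHz, folds to fs − 24 kHz = 21.5 kHz.
201.5 kHz mod fs = 19.5 kHz.
19.5 kHz ≤ fs/2 = 22.75 kHz, appears at 19.5 kHz.
14 kHz ≤ fs/2 = 22.75 kHz, passes unchanged.
Distinct values: {13.5 kHz, 14 kHz, 19.5 kHz, 21.5 kHz}.

13.5 kHz, 14 kHz, 19.5 kHz, 21.5 kHz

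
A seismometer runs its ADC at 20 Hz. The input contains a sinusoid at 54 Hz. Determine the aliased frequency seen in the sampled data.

54 Hz mod fs = 14 Hz.
14 Hz > fs/2 = 10 Hz, folds to fs − 14 Hz = 6 Hz.

6 Hz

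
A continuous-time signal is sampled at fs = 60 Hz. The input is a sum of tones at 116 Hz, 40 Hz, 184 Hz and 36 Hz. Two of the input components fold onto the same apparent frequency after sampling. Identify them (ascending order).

116 Hz, 184 Hz

fs/2 = 30 Hz.
116 Hz mod fs = 56 Hz.
56 Hz > fs/2 = 30 Hz, folds to fs − 56 Hz = 4 Hz.
40 Hz > fs/2 = 30 Hz, folds to fs − 40 Hz = 20 Hz.
184 Hz mod fs = 4 Hz.
4 Hz ≤ fs/2 = 30 Hz, appears at 4 Hz.
36 Hz > fs/2 = 30 Hz, folds to fs − 36 Hz = 24 Hz.
116 Hz and 184 Hz both map to 4 Hz.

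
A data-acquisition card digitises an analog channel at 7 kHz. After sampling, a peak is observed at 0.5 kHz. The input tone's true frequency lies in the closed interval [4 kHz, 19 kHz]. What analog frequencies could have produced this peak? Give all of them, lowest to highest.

Frequencies that alias to 0.5 kHz are k·fs ± 0.5 kHz for integer k ≥ 0.
k=0: 0.5 kHz.
k=1: 6.5 kHz, 7.5 kHz.
k=2: 13.5 kHz, 14.5 kHz.
k=3: 20.5 kHz, 21.5 kHz.
Within [4 kHz, 19 kHz]: 6.5 kHz, 7.5 kHz, 13.5 kHz, 14.5 kHz.

6.5 kHz, 7.5 kHz, 13.5 kHz, 14.5 kHz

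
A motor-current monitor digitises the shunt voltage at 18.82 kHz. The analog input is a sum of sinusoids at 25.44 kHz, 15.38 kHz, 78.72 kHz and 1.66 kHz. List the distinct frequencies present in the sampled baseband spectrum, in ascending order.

1.66 kHz, 3.44 kHz, 6.62 kHz

fs/2 = 9.41 kHz.
25.44 kHz mod fs = 6.62 kHz.
6.62 kHz ≤ fs/2 = 9.41 kHz, appears at 6.62 kHz.
15.38 kHz > fs/2 = 9.41 kHz, folds to fs − 15.38 kHz = 3.44 kHz.
78.72 kHz mod fs = 3.44 kHz.
3.44 kHz ≤ fs/2 = 9.41 kHz, appears at 3.44 kHz.
1.66 kHz ≤ fs/2 = 9.41 kHz, passes unchanged.
Distinct values: {1.66 kHz, 3.44 kHz, 6.62 kHz}.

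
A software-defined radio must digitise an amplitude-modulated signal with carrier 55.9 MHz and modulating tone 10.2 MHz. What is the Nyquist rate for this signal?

132.2 MHz

AM sidebands sit at fc ± fm = 45.7 MHz and 66.1 MHz.
Highest-frequency component: 66.1 MHz.
Nyquist rate = 2 × 66.1 MHz = 132.2 MHz.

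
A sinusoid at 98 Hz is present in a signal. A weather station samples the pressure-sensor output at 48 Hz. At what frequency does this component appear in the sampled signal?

2 Hz

98 Hz mod fs = 2 Hz.
2 Hz ≤ fs/2 = 24 Hz, appears at 2 Hz.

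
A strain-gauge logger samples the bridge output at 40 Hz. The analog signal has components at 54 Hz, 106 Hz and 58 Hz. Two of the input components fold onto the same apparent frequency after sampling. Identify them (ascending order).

fs/2 = 20 Hz.
54 Hz mod fs = 14 Hz.
14 Hz ≤ fs/2 = 20 Hz, appears at 14 Hz.
106 Hz mod fs = 26 Hz.
26 Hz > fs/2 = 20 Hz, folds to fs − 26 Hz = 14 Hz.
58 Hz mod fs = 18 Hz.
18 Hz ≤ fs/2 = 20 Hz, appears at 18 Hz.
54 Hz and 106 Hz both map to 14 Hz.

54 Hz, 106 Hz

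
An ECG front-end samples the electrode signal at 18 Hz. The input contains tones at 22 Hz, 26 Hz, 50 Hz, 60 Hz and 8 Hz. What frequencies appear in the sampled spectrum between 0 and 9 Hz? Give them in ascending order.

fs/2 = 9 Hz.
22 Hz mod fs = 4 Hz.
4 Hz ≤ fs/2 = 9 Hz, appears at 4 Hz.
26 Hz mod fs = 8 Hz.
8 Hz ≤ fs/2 = 9 Hz, appears at 8 Hz.
50 Hz mod fs = 14 Hz.
14 Hz > fs/2 = 9 Hz, folds to fs − 14 Hz = 4 Hz.
60 Hz mod fs = 6 Hz.
6 Hz ≤ fs/2 = 9 Hz, appears at 6 Hz.
8 Hz ≤ fs/2 = 9 Hz, passes unchanged.
Distinct values: {4 Hz, 6 Hz, 8 Hz}.

4 Hz, 6 Hz, 8 Hz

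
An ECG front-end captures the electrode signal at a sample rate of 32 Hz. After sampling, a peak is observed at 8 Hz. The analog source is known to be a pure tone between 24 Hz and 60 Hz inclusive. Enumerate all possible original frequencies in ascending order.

Frequencies that alias to 8 Hz are k·fs ± 8 Hz for integer k ≥ 0.
k=0: 8 Hz.
k=1: 24 Hz, 40 Hz.
k=2: 56 Hz, 72 Hz.
k=3: 88 Hz, 104 Hz.
Within [24 Hz, 60 Hz]: 24 Hz, 40 Hz, 56 Hz.

24 Hz, 40 Hz, 56 Hz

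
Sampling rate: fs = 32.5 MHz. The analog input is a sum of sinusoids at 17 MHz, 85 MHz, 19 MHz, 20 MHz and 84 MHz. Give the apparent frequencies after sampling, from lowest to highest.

12.5 MHz, 13.5 MHz, 15.5 MHz

fs/2 = 16.25 MHz.
17 MHz > fs/2 = 16.25 MHz, folds to fs − 17 MHz = 15.5 MHz.
85 MHz mod fs = 20 MHz.
20 MHz > fs/2 = 16.25 MHz, folds to fs − 20 MHz = 12.5 MHz.
19 MHz > fs/2 = 16.25 MHz, folds to fs − 19 MHz = 13.5 MHz.
20 MHz > fs/2 = 16.25 MHz, folds to fs − 20 MHz = 12.5 MHz.
84 MHz mod fs = 19 MHz.
19 MHz > fs/2 = 16.25 MHz, folds to fs − 19 MHz = 13.5 MHz.
Distinct values: {12.5 MHz, 13.5 MHz, 15.5 MHz}.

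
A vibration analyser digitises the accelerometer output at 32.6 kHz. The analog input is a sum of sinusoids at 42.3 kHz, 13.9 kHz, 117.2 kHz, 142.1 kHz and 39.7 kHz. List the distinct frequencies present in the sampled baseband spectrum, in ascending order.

7.1 kHz, 9.7 kHz, 11.7 kHz, 13.2 kHz, 13.9 kHz

fs/2 = 16.3 kHz.
42.3 kHz mod fs = 9.7 kHz.
9.7 kHz ≤ fs/2 = 16.3 kHz, appears at 9.7 kHz.
13.9 kHz ≤ fs/2 = 16.3 kHz, passes unchanged.
117.2 kHz mod fs = 19.4 kHz.
19.4 kHz > fs/2 = 16.3 kHz, folds to fs − 19.4 kHz = 13.2 kHz.
142.1 kHz mod fs = 11.7 kHz.
11.7 kHz ≤ fs/2 = 16.3 kHz, appears at 11.7 kHz.
39.7 kHz mod fs = 7.1 kHz.
7.1 kHz ≤ fs/2 = 16.3 kHz, appears at 7.1 kHz.
Distinct values: {7.1 kHz, 9.7 kHz, 11.7 kHz, 13.2 kHz, 13.9 kHz}.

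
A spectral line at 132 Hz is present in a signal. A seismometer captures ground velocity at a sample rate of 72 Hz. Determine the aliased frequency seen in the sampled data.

12 Hz

132 Hz mod fs = 60 Hz.
60 Hz > fs/2 = 36 Hz, folds to fs − 60 Hz = 12 Hz.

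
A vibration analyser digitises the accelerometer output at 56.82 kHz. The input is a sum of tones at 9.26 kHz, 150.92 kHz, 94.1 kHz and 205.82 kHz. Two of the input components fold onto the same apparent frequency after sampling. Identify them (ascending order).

fs/2 = 28.41 kHz.
9.26 kHz ≤ fs/2 = 28.41 kHz, passes unchanged.
150.92 kHz mod fs = 37.28 kHz.
37.28 kHz > fs/2 = 28.41 kHz, folds to fs − 37.28 kHz = 19.54 kHz.
94.1 kHz mod fs = 37.28 kHz.
37.28 kHz > fs/2 = 28.41 kHz, folds to fs − 37.28 kHz = 19.54 kHz.
205.82 kHz mod fs = 35.36 kHz.
35.36 kHz > fs/2 = 28.41 kHz, folds to fs − 35.36 kHz = 21.46 kHz.
94.1 kHz and 150.92 kHz both map to 19.54 kHz.

94.1 kHz, 150.92 kHz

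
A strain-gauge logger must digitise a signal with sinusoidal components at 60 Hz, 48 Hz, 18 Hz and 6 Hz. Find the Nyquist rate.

120 Hz

Highest-frequency component: 60 Hz.
Nyquist rate = 2 × 60 Hz = 120 Hz.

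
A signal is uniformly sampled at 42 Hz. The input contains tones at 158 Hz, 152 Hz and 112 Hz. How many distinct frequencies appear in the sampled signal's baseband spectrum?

3

fs/2 = 21 Hz.
158 Hz mod fs = 32 Hz.
32 Hz > fs/2 = 21 Hz, folds to fs − 32 Hz = 10 Hz.
152 Hz mod fs = 26 Hz.
26 Hz > fs/2 = 21 Hz, folds to fs − 26 Hz = 16 Hz.
112 Hz mod fs = 28 Hz.
28 Hz > fs/2 = 21 Hz, folds to fs − 28 Hz = 14 Hz.
Distinct values: {10 Hz, 14 Hz, 16 Hz} → 3.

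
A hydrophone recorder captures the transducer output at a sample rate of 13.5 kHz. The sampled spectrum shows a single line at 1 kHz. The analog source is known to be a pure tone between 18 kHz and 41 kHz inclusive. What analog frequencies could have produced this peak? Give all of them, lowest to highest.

26 kHz, 28 kHz, 39.5 kHz

Frequencies that alias to 1 kHz are k·fs ± 1 kHz for integer k ≥ 0.
k=0: 1 kHz.
k=1: 12.5 kHz, 14.5 kHz.
k=2: 26 kHz, 28 kHz.
k=3: 39.5 kHz, 41.5 kHz.
k=4: 53 kHz, 55 kHz.
Within [18 kHz, 41 kHz]: 26 kHz, 28 kHz, 39.5 kHz.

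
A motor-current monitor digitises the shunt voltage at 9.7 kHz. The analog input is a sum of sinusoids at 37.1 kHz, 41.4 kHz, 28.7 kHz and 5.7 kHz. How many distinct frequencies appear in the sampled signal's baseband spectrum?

4

fs/2 = 4.85 kHz.
37.1 kHz mod fs = 8 kHz.
8 kHz > fs/2 = 4.85 kHz, folds to fs − 8 kHz = 1.7 kHz.
41.4 kHz mod fs = 2.6 kHz.
2.6 kHz ≤ fs/2 = 4.85 kHz, appears at 2.6 kHz.
28.7 kHz mod fs = 9.3 kHz.
9.3 kHz > fs/2 = 4.85 kHz, folds to fs − 9.3 kHz = 0.4 kHz.
5.7 kHz > fs/2 = 4.85 kHz, folds to fs − 5.7 kHz = 4 kHz.
Distinct values: {0.4 kHz, 1.7 kHz, 2.6 kHz, 4 kHz} → 4.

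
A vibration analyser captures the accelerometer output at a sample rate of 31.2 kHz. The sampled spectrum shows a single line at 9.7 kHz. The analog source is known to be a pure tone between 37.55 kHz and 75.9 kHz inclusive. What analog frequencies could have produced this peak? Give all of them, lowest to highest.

40.9 kHz, 52.7 kHz, 72.1 kHz

Frequencies that alias to 9.7 kHz are k·fs ± 9.7 kHz for integer k ≥ 0.
k=0: 9.7 kHz.
k=1: 21.5 kHz, 40.9 kHz.
k=2: 52.7 kHz, 72.1 kHz.
k=3: 83.9 kHz, 103.3 kHz.
Within [37.55 kHz, 75.9 kHz]: 40.9 kHz, 52.7 kHz, 72.1 kHz.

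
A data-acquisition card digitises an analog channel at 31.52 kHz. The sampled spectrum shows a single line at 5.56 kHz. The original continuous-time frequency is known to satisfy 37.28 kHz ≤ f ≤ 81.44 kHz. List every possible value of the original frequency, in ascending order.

Frequencies that alias to 5.56 kHz are k·fs ± 5.56 kHz for integer k ≥ 0.
k=0: 5.56 kHz.
k=1: 25.96 kHz, 37.08 kHz.
k=2: 57.48 kHz, 68.6 kHz.
k=3: 89 kHz, 100.12 kHz.
Within [37.28 kHz, 81.44 kHz]: 57.48 kHz, 68.6 kHz.

57.48 kHz, 68.6 kHz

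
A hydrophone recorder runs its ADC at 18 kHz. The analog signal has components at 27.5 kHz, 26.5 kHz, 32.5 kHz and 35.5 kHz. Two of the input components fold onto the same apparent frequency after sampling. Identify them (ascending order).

fs/2 = 9 kHz.
27.5 kHz mod fs = 9.5 kHz.
9.5 kHz > fs/2 = 9 kHz, folds to fs − 9.5 kHz = 8.5 kHz.
26.5 kHz mod fs = 8.5 kHz.
8.5 kHz ≤ fs/2 = 9 kHz, appears at 8.5 kHz.
32.5 kHz mod fs = 14.5 kHz.
14.5 kHz > fs/2 = 9 kHz, folds to fs − 14.5 kHz = 3.5 kHz.
35.5 kHz mod fs = 17.5 kHz.
17.5 kHz > fs/2 = 9 kHz, folds to fs − 17.5 kHz = 0.5 kHz.
26.5 kHz and 27.5 kHz both map to 8.5 kHz.

26.5 kHz, 27.5 kHz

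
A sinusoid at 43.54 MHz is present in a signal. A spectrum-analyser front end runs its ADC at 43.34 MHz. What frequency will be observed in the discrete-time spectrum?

0.2 MHz

43.54 MHz mod fs = 0.2 MHz.
0.2 MHz ≤ fs/2 = 21.67 MHz, appears at 0.2 MHz.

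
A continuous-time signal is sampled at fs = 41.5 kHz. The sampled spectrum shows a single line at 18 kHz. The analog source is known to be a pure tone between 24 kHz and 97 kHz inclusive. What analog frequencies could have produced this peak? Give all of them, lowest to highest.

59.5 kHz, 65 kHz

Frequencies that alias to 18 kHz are k·fs ± 18 kHz for integer k ≥ 0.
k=0: 18 kHz.
k=1: 23.5 kHz, 59.5 kHz.
k=2: 65 kHz, 101 kHz.
k=3: 106.5 kHz, 142.5 kHz.
Within [24 kHz, 97 kHz]: 59.5 kHz, 65 kHz.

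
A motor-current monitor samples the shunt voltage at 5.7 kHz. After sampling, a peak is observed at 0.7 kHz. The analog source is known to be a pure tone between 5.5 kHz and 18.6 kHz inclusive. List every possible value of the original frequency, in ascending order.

6.4 kHz, 10.7 kHz, 12.1 kHz, 16.4 kHz, 17.8 kHz

Frequencies that alias to 0.7 kHz are k·fs ± 0.7 kHz for integer k ≥ 0.
k=0: 0.7 kHz.
k=1: 5 kHz, 6.4 kHz.
k=2: 10.7 kHz, 12.1 kHz.
k=3: 16.4 kHz, 17.8 kHz.
k=4: 22.1 kHz, 23.5 kHz.
Within [5.5 kHz, 18.6 kHz]: 6.4 kHz, 10.7 kHz, 12.1 kHz, 16.4 kHz, 17.8 kHz.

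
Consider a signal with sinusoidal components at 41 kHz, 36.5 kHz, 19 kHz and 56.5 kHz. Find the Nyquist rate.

113 kHz

Highest-frequency component: 56.5 kHz.
Nyquist rate = 2 × 56.5 kHz = 113 kHz.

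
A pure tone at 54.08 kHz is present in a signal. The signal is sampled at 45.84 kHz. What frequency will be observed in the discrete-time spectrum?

54.08 kHz mod fs = 8.24 kHz.
8.24 kHz ≤ fs/2 = 22.92 kHz, appears at 8.24 kHz.

8.24 kHz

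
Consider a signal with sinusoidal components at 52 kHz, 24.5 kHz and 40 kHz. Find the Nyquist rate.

104 kHz

Highest-frequency component: 52 kHz.
Nyquist rate = 2 × 52 kHz = 104 kHz.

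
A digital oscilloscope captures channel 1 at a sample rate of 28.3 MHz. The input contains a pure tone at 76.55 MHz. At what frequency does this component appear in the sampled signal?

76.55 MHz mod fs = 19.95 MHz.
19.95 MHz > fs/2 = 14.15 MHz, folds to fs − 19.95 MHz = 8.35 MHz.

8.35 MHz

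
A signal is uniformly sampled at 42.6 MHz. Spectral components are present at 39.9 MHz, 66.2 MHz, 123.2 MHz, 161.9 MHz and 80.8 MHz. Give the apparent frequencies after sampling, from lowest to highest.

fs/2 = 21.3 MHz.
39.9 MHz > fs/2 = 21.3 MHz, folds to fs − 39.9 MHz = 2.7 MHz.
66.2 MHz mod fs = 23.6 MHz.
23.6 MHz > fs/2 = 21.3 MHz, folds to fs − 23.6 MHz = 19 MHz.
123.2 MHz mod fs = 38 MHz.
38 MHz > fs/2 = 21.3 MHz, folds to fs − 38 MHz = 4.6 MHz.
161.9 MHz mod fs = 34.1 MHz.
34.1 MHz > fs/2 = 21.3 MHz, folds to fs − 34.1 MHz = 8.5 MHz.
80.8 MHz mod fs = 38.2 MHz.
38.2 MHz > fs/2 = 21.3 MHz, folds to fs − 38.2 MHz = 4.4 MHz.
Distinct values: {2.7 MHz, 4.4 MHz, 4.6 MHz, 8.5 MHz, 19 MHz}.

2.7 MHz, 4.4 MHz, 4.6 MHz, 8.5 MHz, 19 MHz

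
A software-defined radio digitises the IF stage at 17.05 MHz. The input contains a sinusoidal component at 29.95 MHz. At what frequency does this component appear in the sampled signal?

4.15 MHz

29.95 MHz mod fs = 12.9 MHz.
12.9 MHz > fs/2 = 8.525 MHz, folds to fs − 12.9 MHz = 4.15 MHz.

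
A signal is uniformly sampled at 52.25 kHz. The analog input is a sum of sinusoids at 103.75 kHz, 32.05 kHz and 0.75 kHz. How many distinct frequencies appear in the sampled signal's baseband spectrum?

fs/2 = 26.125 kHz.
103.75 kHz mod fs = 51.5 kHz.
51.5 kHz > fs/2 = 26.125 kHz, folds to fs − 51.5 kHz = 0.75 kHz.
32.05 kHz > fs/2 = 26.125 kHz, folds to fs − 32.05 kHz = 20.2 kHz.
0.75 kHz ≤ fs/2 = 26.125 kHz, passes unchanged.
Distinct values: {0.75 kHz, 20.2 kHz} → 2.

2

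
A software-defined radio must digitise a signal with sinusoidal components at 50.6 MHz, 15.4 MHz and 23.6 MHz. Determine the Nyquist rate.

Highest-frequency component: 50.6 MHz.
Nyquist rate = 2 × 50.6 MHz = 101.2 MHz.

101.2 MHz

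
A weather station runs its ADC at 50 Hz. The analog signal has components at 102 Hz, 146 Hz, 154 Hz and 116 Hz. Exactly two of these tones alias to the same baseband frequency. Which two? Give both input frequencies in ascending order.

146 Hz, 154 Hz

fs/2 = 25 Hz.
102 Hz mod fs = 2 Hz.
2 Hz ≤ fs/2 = 25 Hz, appears at 2 Hz.
146 Hz mod fs = 46 Hz.
46 Hz > fs/2 = 25 Hz, folds to fs − 46 Hz = 4 Hz.
154 Hz mod fs = 4 Hz.
4 Hz ≤ fs/2 = 25 Hz, appears at 4 Hz.
116 Hz mod fs = 16 Hz.
16 Hz ≤ fs/2 = 25 Hz, appears at 16 Hz.
146 Hz and 154 Hz both map to 4 Hz.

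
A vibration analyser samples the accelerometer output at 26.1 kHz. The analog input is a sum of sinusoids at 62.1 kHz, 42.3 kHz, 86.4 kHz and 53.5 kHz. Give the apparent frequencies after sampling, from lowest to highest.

fs/2 = 13.05 kHz.
62.1 kHz mod fs = 9.9 kHz.
9.9 kHz ≤ fs/2 = 13.05 kHz, appears at 9.9 kHz.
42.3 kHz mod fs = 16.2 kHz.
16.2 kHz > fs/2 = 13.05 kHz, folds to fs − 16.2 kHz = 9.9 kHz.
86.4 kHz mod fs = 8.1 kHz.
8.1 kHz ≤ fs/2 = 13.05 kHz, appears at 8.1 kHz.
53.5 kHz mod fs = 1.3 kHz.
1.3 kHz ≤ fs/2 = 13.05 kHz, appears at 1.3 kHz.
Distinct values: {1.3 kHz, 8.1 kHz, 9.9 kHz}.

1.3 kHz, 8.1 kHz, 9.9 kHz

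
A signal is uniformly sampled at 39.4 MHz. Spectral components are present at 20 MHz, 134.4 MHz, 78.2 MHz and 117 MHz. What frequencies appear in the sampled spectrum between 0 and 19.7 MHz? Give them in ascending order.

0.6 MHz, 1.2 MHz, 16.2 MHz, 19.4 MHz

fs/2 = 19.7 MHz.
20 MHz > fs/2 = 19.7 MHz, folds to fs − 20 MHz = 19.4 MHz.
134.4 MHz mod fs = 16.2 MHz.
16.2 MHz ≤ fs/2 = 19.7 MHz, appears at 16.2 MHz.
78.2 MHz mod fs = 38.8 MHz.
38.8 MHz > fs/2 = 19.7 MHz, folds to fs − 38.8 MHz = 0.6 MHz.
117 MHz mod fs = 38.2 MHz.
38.2 MHz > fs/2 = 19.7 MHz, folds to fs − 38.2 MHz = 1.2 MHz.
Distinct values: {0.6 MHz, 1.2 MHz, 16.2 MHz, 19.4 MHz}.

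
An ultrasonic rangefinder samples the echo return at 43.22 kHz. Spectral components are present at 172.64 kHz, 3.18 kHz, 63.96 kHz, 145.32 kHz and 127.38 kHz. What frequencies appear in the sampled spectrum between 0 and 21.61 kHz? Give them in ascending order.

fs/2 = 21.61 kHz.
172.64 kHz mod fs = 42.98 kHz.
42.98 kHz > fs/2 = 21.61 kHz, folds to fs − 42.98 kHz = 0.24 kHz.
3.18 kHz ≤ fs/2 = 21.61 kHz, passes unchanged.
63.96 kHz mod fs = 20.74 kHz.
20.74 kHz ≤ fs/2 = 21.61 kHz, appears at 20.74 kHz.
145.32 kHz mod fs = 15.66 kHz.
15.66 kHz ≤ fs/2 = 21.61 kHz, appears at 15.66 kHz.
127.38 kHz mod fs = 40.94 kHz.
40.94 kHz > fs/2 = 21.61 kHz, folds to fs − 40.94 kHz = 2.28 kHz.
Distinct values: {0.24 kHz, 2.28 kHz, 3.18 kHz, 15.66 kHz, 20.74 kHz}.

0.24 kHz, 2.28 kHz, 3.18 kHz, 15.66 kHz, 20.74 kHz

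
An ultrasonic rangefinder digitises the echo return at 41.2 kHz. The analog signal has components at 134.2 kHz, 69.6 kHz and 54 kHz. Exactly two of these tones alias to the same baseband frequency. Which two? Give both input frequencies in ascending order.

fs/2 = 20.6 kHz.
134.2 kHz mod fs = 10.6 kHz.
10.6 kHz ≤ fs/2 = 20.6 kHz, appears at 10.6 kHz.
69.6 kHz mod fs = 28.4 kHz.
28.4 kHz > fs/2 = 20.6 kHz, folds to fs − 28.4 kHz = 12.8 kHz.
54 kHz mod fs = 12.8 kHz.
12.8 kHz ≤ fs/2 = 20.6 kHz, appears at 12.8 kHz.
54 kHz and 69.6 kHz both map to 12.8 kHz.

54 kHz, 69.6 kHz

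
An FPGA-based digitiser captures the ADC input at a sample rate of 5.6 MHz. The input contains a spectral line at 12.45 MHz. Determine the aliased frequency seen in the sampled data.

12.45 MHz mod fs = 1.25 MHz.
1.25 MHz ≤ fs/2 = 2.8 MHz, appears at 1.25 MHz.

1.25 MHz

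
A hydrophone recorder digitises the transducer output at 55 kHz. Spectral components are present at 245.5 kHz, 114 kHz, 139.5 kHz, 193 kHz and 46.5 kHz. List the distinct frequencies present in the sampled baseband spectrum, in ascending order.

fs/2 = 27.5 kHz.
245.5 kHz mod fs = 25.5 kHz.
25.5 kHz ≤ fs/2 = 27.5 kHz, appears at 25.5 kHz.
114 kHz mod fs = 4 kHz.
4 kHz ≤ fs/2 = 27.5 kHz, appears at 4 kHz.
139.5 kHz mod fs = 29.5 kHz.
29.5 kHz > fs/2 = 27.5 kHz, folds to fs − 29.5 kHz = 25.5 kHz.
193 kHz mod fs = 28 kHz.
28 kHz > fs/2 = 27.5 kHz, folds to fs − 28 kHz = 27 kHz.
46.5 kHz > fs/2 = 27.5 kHz, folds to fs − 46.5 kHz = 8.5 kHz.
Distinct values: {4 kHz, 8.5 kHz, 25.5 kHz, 27 kHz}.

4 kHz, 8.5 kHz, 25.5 kHz, 27 kHz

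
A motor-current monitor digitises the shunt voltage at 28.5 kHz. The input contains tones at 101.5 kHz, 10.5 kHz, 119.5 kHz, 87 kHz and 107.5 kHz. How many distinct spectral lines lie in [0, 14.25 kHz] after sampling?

fs/2 = 14.25 kHz.
101.5 kHz mod fs = 16 kHz.
16 kHz > fs/2 = 14.25 kHz, folds to fs − 16 kHz = 12.5 kHz.
10.5 kHz ≤ fs/2 = 14.25 kHz, passes unchanged.
119.5 kHz mod fs = 5.5 kHz.
5.5 kHz ≤ fs/2 = 14.25 kHz, appears at 5.5 kHz.
87 kHz mod fs = 1.5 kHz.
1.5 kHz ≤ fs/2 = 14.25 kHz, appears at 1.5 kHz.
107.5 kHz mod fs = 22 kHz.
22 kHz > fs/2 = 14.25 kHz, folds to fs − 22 kHz = 6.5 kHz.
Distinct values: {1.5 kHz, 5.5 kHz, 6.5 kHz, 10.5 kHz, 12.5 kHz} → 5.

5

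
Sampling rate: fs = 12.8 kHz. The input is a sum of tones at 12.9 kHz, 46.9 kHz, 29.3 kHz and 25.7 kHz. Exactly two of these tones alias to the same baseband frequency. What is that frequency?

0.1 kHz

fs/2 = 6.4 kHz.
12.9 kHz mod fs = 0.1 kHz.
0.1 kHz ≤ fs/2 = 6.4 kHz, appears at 0.1 kHz.
46.9 kHz mod fs = 8.5 kHz.
8.5 kHz > fs/2 = 6.4 kHz, folds to fs − 8.5 kHz = 4.3 kHz.
29.3 kHz mod fs = 3.7 kHz.
3.7 kHz ≤ fs/2 = 6.4 kHz, appears at 3.7 kHz.
25.7 kHz mod fs = 0.1 kHz.
0.1 kHz ≤ fs/2 = 6.4 kHz, appears at 0.1 kHz.
12.9 kHz and 25.7 kHz both map to 0.1 kHz.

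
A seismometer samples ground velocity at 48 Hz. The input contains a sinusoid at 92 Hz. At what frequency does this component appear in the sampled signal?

4 Hz

92 Hz mod fs = 44 Hz.
44 Hz > fs/2 = 24 Hz, folds to fs − 44 Hz = 4 Hz.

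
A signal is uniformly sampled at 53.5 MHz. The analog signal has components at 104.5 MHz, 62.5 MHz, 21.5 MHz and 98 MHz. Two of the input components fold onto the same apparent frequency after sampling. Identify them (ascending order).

62.5 MHz, 98 MHz

fs/2 = 26.75 MHz.
104.5 MHz mod fs = 51 MHz.
51 MHz > fs/2 = 26.75 MHz, folds to fs − 51 MHz = 2.5 MHz.
62.5 MHz mod fs = 9 MHz.
9 MHz ≤ fs/2 = 26.75 MHz, appears at 9 MHz.
21.5 MHz ≤ fs/2 = 26.75 MHz, passes unchanged.
98 MHz mod fs = 44.5 MHz.
44.5 MHz > fs/2 = 26.75 MHz, folds to fs − 44.5 MHz = 9 MHz.
62.5 MHz and 98 MHz both map to 9 MHz.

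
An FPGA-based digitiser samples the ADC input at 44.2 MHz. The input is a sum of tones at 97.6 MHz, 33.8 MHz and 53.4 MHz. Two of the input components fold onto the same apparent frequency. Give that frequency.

9.2 MHz

fs/2 = 22.1 MHz.
97.6 MHz mod fs = 9.2 MHz.
9.2 MHz ≤ fs/2 = 22.1 MHz, appears at 9.2 MHz.
33.8 MHz > fs/2 = 22.1 MHz, folds to fs − 33.8 MHz = 10.4 MHz.
53.4 MHz mod fs = 9.2 MHz.
9.2 MHz ≤ fs/2 = 22.1 MHz, appears at 9.2 MHz.
53.4 MHz and 97.6 MHz both map to 9.2 MHz.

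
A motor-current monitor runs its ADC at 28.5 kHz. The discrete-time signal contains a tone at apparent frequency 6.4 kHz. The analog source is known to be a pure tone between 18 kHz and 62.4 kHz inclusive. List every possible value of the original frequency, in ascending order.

Frequencies that alias to 6.4 kHz are k·fs ± 6.4 kHz for integer k ≥ 0.
k=0: 6.4 kHz.
k=1: 22.1 kHz, 34.9 kHz.
k=2: 50.6 kHz, 63.4 kHz.
k=3: 79.1 kHz, 91.9 kHz.
Within [18 kHz, 62.4 kHz]: 22.1 kHz, 34.9 kHz, 50.6 kHz.

22.1 kHz, 34.9 kHz, 50.6 kHz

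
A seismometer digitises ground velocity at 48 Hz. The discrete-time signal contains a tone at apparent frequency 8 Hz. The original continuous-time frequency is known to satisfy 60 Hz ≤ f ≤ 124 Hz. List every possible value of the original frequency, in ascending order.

Frequencies that alias to 8 Hz are k·fs ± 8 Hz for integer k ≥ 0.
k=0: 8 Hz.
k=1: 40 Hz, 56 Hz.
k=2: 88 Hz, 104 Hz.
k=3: 136 Hz, 152 Hz.
Within [60 Hz, 124 Hz]: 88 Hz, 104 Hz.

88 Hz, 104 Hz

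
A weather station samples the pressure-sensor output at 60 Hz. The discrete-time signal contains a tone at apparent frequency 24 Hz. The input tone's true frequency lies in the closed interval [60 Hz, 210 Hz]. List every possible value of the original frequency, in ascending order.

84 Hz, 96 Hz, 144 Hz, 156 Hz, 204 Hz

Frequencies that alias to 24 Hz are k·fs ± 24 Hz for integer k ≥ 0.
k=0: 24 Hz.
k=1: 36 Hz, 84 Hz.
k=2: 96 Hz, 144 Hz.
k=3: 156 Hz, 204 Hz.
k=4: 216 Hz, 264 Hz.
Within [60 Hz, 210 Hz]: 84 Hz, 96 Hz, 144 Hz, 156 Hz, 204 Hz.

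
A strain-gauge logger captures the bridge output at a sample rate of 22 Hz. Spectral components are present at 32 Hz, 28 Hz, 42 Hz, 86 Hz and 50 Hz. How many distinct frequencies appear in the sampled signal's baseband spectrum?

3

fs/2 = 11 Hz.
32 Hz mod fs = 10 Hz.
10 Hz ≤ fs/2 = 11 Hz, appears at 10 Hz.
28 Hz mod fs = 6 Hz.
6 Hz ≤ fs/2 = 11 Hz, appears at 6 Hz.
42 Hz mod fs = 20 Hz.
20 Hz > fs/2 = 11 Hz, folds to fs − 20 Hz = 2 Hz.
86 Hz mod fs = 20 Hz.
20 Hz > fs/2 = 11 Hz, folds to fs − 20 Hz = 2 Hz.
50 Hz mod fs = 6 Hz.
6 Hz ≤ fs/2 = 11 Hz, appears at 6 Hz.
Distinct values: {2 Hz, 6 Hz, 10 Hz} → 3.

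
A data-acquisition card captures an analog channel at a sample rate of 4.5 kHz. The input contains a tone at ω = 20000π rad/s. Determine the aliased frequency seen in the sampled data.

1 kHz

ω = 20000π rad/s → f = ω/(2π) = 10000 Hz = 10 kHz.
10 kHz mod fs = 1 kHz.
1 kHz ≤ fs/2 = 2.25 kHz, appears at 1 kHz.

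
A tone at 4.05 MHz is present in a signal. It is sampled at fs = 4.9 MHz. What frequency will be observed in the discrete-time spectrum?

4.05 MHz > fs/2 = 2.45 MHz, folds to fs − 4.05 MHz = 0.85 MHz.

0.85 MHz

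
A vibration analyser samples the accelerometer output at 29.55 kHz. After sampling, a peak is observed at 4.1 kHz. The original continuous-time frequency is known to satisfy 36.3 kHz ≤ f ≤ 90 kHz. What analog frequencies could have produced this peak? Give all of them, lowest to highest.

55 kHz, 63.2 kHz, 84.55 kHz

Frequencies that alias to 4.1 kHz are k·fs ± 4.1 kHz for integer k ≥ 0.
k=0: 4.1 kHz.
k=1: 25.45 kHz, 33.65 kHz.
k=2: 55 kHz, 63.2 kHz.
k=3: 84.55 kHz, 92.75 kHz.
k=4: 114.1 kHz, 122.3 kHz.
Within [36.3 kHz, 90 kHz]: 55 kHz, 63.2 kHz, 84.55 kHz.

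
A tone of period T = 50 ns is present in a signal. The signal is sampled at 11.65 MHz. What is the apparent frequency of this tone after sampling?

3.3 MHz

T = 50 ns → f = 1/T = 20 MHz.
20 MHz mod fs = 8.35 MHz.
8.35 MHz > fs/2 = 5.825 MHz, folds to fs − 8.35 MHz = 3.3 MHz.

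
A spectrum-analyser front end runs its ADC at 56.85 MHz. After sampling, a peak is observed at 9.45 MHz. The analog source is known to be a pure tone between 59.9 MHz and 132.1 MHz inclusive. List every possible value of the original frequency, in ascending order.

Frequencies that alias to 9.45 MHz are k·fs ± 9.45 MHz for integer k ≥ 0.
k=0: 9.45 MHz.
k=1: 47.4 MHz, 66.3 MHz.
k=2: 104.25 MHz, 123.15 MHz.
k=3: 161.1 MHz, 180 MHz.
Within [59.9 MHz, 132.1 MHz]: 66.3 MHz, 104.25 MHz, 123.15 MHz.

66.3 MHz, 104.25 MHz, 123.15 MHz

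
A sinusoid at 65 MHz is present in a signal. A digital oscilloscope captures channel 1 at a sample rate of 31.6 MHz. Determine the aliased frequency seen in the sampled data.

1.8 MHz

65 MHz mod fs = 1.8 MHz.
1.8 MHz ≤ fs/2 = 15.8 MHz, appears at 1.8 MHz.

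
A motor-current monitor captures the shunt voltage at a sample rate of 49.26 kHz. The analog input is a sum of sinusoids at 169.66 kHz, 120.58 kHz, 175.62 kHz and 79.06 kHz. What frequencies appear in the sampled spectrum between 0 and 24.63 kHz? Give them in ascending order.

19.46 kHz, 21.42 kHz, 21.88 kHz, 22.06 kHz

fs/2 = 24.63 kHz.
169.66 kHz mod fs = 21.88 kHz.
21.88 kHz ≤ fs/2 = 24.63 kHz, appears at 21.88 kHz.
120.58 kHz mod fs = 22.06 kHz.
22.06 kHz ≤ fs/2 = 24.63 kHz, appears at 22.06 kHz.
175.62 kHz mod fs = 27.84 kHz.
27.84 kHz > fs/2 = 24.63 kHz, folds to fs − 27.84 kHz = 21.42 kHz.
79.06 kHz mod fs = 29.8 kHz.
29.8 kHz > fs/2 = 24.63 kHz, folds to fs − 29.8 kHz = 19.46 kHz.
Distinct values: {19.46 kHz, 21.42 kHz, 21.88 kHz, 22.06 kHz}.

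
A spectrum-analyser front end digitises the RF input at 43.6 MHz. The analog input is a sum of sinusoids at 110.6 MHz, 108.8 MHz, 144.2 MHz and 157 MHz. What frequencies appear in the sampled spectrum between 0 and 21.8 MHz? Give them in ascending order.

13.4 MHz, 17.4 MHz, 20.2 MHz, 21.6 MHz

fs/2 = 21.8 MHz.
110.6 MHz mod fs = 23.4 MHz.
23.4 MHz > fs/2 = 21.8 MHz, folds to fs − 23.4 MHz = 20.2 MHz.
108.8 MHz mod fs = 21.6 MHz.
21.6 MHz ≤ fs/2 = 21.8 MHz, appears at 21.6 MHz.
144.2 MHz mod fs = 13.4 MHz.
13.4 MHz ≤ fs/2 = 21.8 MHz, appears at 13.4 MHz.
157 MHz mod fs = 26.2 MHz.
26.2 MHz > fs/2 = 21.8 MHz, folds to fs − 26.2 MHz = 17.4 MHz.
Distinct values: {13.4 MHz, 17.4 MHz, 20.2 MHz, 21.6 MHz}.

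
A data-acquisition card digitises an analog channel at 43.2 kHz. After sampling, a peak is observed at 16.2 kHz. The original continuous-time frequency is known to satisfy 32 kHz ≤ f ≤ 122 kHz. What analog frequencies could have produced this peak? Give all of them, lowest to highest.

Frequencies that alias to 16.2 kHz are k·fs ± 16.2 kHz for integer k ≥ 0.
k=0: 16.2 kHz.
k=1: 27 kHz, 59.4 kHz.
k=2: 70.2 kHz, 102.6 kHz.
k=3: 113.4 kHz, 145.8 kHz.
k=4: 156.6 kHz, 189 kHz.
Within [32 kHz, 122 kHz]: 59.4 kHz, 70.2 kHz, 102.6 kHz, 113.4 kHz.

59.4 kHz, 70.2 kHz, 102.6 kHz, 113.4 kHz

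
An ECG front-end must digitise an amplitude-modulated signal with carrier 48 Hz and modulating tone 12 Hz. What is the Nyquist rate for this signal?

120 Hz

AM sidebands sit at fc ± fm = 36 Hz and 60 Hz.
Highest-frequency component: 60 Hz.
Nyquist rate = 2 × 60 Hz = 120 Hz.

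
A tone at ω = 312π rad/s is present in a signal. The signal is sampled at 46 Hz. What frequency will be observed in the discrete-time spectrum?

ω = 312π rad/s → f = ω/(2π) = 156 Hz.
156 Hz mod fs = 18 Hz.
18 Hz ≤ fs/2 = 23 Hz, appears at 18 Hz.

18 Hz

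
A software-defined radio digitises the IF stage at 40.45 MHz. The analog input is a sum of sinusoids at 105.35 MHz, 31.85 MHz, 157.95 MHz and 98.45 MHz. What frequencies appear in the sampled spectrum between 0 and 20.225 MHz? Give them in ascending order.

3.85 MHz, 8.6 MHz, 16 MHz, 17.55 MHz

fs/2 = 20.225 MHz.
105.35 MHz mod fs = 24.45 MHz.
24.45 MHz > fs/2 = 20.225 MHz, folds to fs − 24.45 MHz = 16 MHz.
31.85 MHz > fs/2 = 20.225 MHz, folds to fs − 31.85 MHz = 8.6 MHz.
157.95 MHz mod fs = 36.6 MHz.
36.6 MHz > fs/2 = 20.225 MHz, folds to fs − 36.6 MHz = 3.85 MHz.
98.45 MHz mod fs = 17.55 MHz.
17.55 MHz ≤ fs/2 = 20.225 MHz, appears at 17.55 MHz.
Distinct values: {3.85 MHz, 8.6 MHz, 16 MHz, 17.55 MHz}.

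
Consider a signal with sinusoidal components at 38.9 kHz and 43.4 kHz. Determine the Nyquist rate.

Highest-frequency component: 43.4 kHz.
Nyquist rate = 2 × 43.4 kHz = 86.8 kHz.

86.8 kHz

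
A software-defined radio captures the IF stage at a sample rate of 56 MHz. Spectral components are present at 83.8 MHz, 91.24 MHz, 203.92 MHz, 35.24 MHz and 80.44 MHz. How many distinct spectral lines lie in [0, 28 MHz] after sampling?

4

fs/2 = 28 MHz.
83.8 MHz mod fs = 27.8 MHz.
27.8 MHz ≤ fs/2 = 28 MHz, appears at 27.8 MHz.
91.24 MHz mod fs = 35.24 MHz.
35.24 MHz > fs/2 = 28 MHz, folds to fs − 35.24 MHz = 20.76 MHz.
203.92 MHz mod fs = 35.92 MHz.
35.92 MHz > fs/2 = 28 MHz, folds to fs − 35.92 MHz = 20.08 MHz.
35.24 MHz > fs/2 = 28 MHz, folds to fs − 35.24 MHz = 20.76 MHz.
80.44 MHz mod fs = 24.44 MHz.
24.44 MHz ≤ fs/2 = 28 MHz, appears at 24.44 MHz.
Distinct values: {20.08 MHz, 20.76 MHz, 24.44 MHz, 27.8 MHz} → 4.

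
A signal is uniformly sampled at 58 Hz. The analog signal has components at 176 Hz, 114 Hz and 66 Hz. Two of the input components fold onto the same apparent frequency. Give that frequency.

fs/2 = 29 Hz.
176 Hz mod fs = 2 Hz.
2 Hz ≤ fs/2 = 29 Hz, appears at 2 Hz.
114 Hz mod fs = 56 Hz.
56 Hz > fs/2 = 29 Hz, folds to fs − 56 Hz = 2 Hz.
66 Hz mod fs = 8 Hz.
8 Hz ≤ fs/2 = 29 Hz, appears at 8 Hz.
114 Hz and 176 Hz both map to 2 Hz.

2 Hz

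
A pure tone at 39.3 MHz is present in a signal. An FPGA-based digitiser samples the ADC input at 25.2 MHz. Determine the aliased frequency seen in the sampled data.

39.3 MHz mod fs = 14.1 MHz.
14.1 MHz > fs/2 = 12.6 MHz, folds to fs − 14.1 MHz = 11.1 MHz.

11.1 MHz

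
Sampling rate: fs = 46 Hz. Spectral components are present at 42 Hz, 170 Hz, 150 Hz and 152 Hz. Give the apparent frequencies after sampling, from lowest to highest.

4 Hz, 12 Hz, 14 Hz

fs/2 = 23 Hz.
42 Hz > fs/2 = 23 Hz, folds to fs − 42 Hz = 4 Hz.
170 Hz mod fs = 32 Hz.
32 Hz > fs/2 = 23 Hz, folds to fs − 32 Hz = 14 Hz.
150 Hz mod fs = 12 Hz.
12 Hz ≤ fs/2 = 23 Hz, appears at 12 Hz.
152 Hz mod fs = 14 Hz.
14 Hz ≤ fs/2 = 23 Hz, appears at 14 Hz.
Distinct values: {4 Hz, 12 Hz, 14 Hz}.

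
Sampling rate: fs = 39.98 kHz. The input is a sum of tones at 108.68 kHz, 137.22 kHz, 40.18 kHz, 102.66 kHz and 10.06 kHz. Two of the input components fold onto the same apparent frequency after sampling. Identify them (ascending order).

fs/2 = 19.99 kHz.
108.68 kHz mod fs = 28.72 kHz.
28.72 kHz > fs/2 = 19.99 kHz, folds to fs − 28.72 kHz = 11.26 kHz.
137.22 kHz mod fs = 17.28 kHz.
17.28 kHz ≤ fs/2 = 19.99 kHz, appears at 17.28 kHz.
40.18 kHz mod fs = 0.2 kHz.
0.2 kHz ≤ fs/2 = 19.99 kHz, appears at 0.2 kHz.
102.66 kHz mod fs = 22.7 kHz.
22.7 kHz > fs/2 = 19.99 kHz, folds to fs − 22.7 kHz = 17.28 kHz.
10.06 kHz ≤ fs/2 = 19.99 kHz, passes unchanged.
102.66 kHz and 137.22 kHz both map to 17.28 kHz.

102.66 kHz, 137.22 kHz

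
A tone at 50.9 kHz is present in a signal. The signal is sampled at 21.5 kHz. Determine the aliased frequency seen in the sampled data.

7.9 kHz

50.9 kHz mod fs = 7.9 kHz.
7.9 kHz ≤ fs/2 = 10.75 kHz, appears at 7.9 kHz.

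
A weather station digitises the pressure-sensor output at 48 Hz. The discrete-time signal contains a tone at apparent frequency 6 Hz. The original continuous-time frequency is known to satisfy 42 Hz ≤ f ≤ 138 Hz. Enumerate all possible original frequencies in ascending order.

Frequencies that alias to 6 Hz are k·fs ± 6 Hz for integer k ≥ 0.
k=0: 6 Hz.
k=1: 42 Hz, 54 Hz.
k=2: 90 Hz, 102 Hz.
k=3: 138 Hz, 150 Hz.
k=4: 186 Hz, 198 Hz.
Within [42 Hz, 138 Hz]: 42 Hz, 54 Hz, 90 Hz, 102 Hz, 138 Hz.

42 Hz, 54 Hz, 90 Hz, 102 Hz, 138 Hz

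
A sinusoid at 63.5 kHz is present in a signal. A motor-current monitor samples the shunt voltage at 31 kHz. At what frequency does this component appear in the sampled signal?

63.5 kHz mod fs = 1.5 kHz.
1.5 kHz ≤ fs/2 = 15.5 kHz, appears at 1.5 kHz.

1.5 kHz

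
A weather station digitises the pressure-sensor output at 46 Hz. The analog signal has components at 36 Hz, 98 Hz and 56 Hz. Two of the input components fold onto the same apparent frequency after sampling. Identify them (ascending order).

fs/2 = 23 Hz.
36 Hz > fs/2 = 23 Hz, folds to fs − 36 Hz = 10 Hz.
98 Hz mod fs = 6 Hz.
6 Hz ≤ fs/2 = 23 Hz, appears at 6 Hz.
56 Hz mod fs = 10 Hz.
10 Hz ≤ fs/2 = 23 Hz, appears at 10 Hz.
36 Hz and 56 Hz both map to 10 Hz.

36 Hz, 56 Hz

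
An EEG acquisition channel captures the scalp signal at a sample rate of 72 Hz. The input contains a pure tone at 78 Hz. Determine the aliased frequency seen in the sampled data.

6 Hz

78 Hz mod fs = 6 Hz.
6 Hz ≤ fs/2 = 36 Hz, appears at 6 Hz.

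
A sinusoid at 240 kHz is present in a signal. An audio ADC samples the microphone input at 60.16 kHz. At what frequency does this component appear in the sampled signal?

240 kHz mod fs = 59.52 kHz.
59.52 kHz > fs/2 = 30.08 kHz, folds to fs − 59.52 kHz = 0.64 kHz.

0.64 kHz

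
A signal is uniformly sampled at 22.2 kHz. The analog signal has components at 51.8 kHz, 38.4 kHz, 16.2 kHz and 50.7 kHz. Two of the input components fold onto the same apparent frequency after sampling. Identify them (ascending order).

fs/2 = 11.1 kHz.
51.8 kHz mod fs = 7.4 kHz.
7.4 kHz ≤ fs/2 = 11.1 kHz, appears at 7.4 kHz.
38.4 kHz mod fs = 16.2 kHz.
16.2 kHz > fs/2 = 11.1 kHz, folds to fs − 16.2 kHz = 6 kHz.
16.2 kHz > fs/2 = 11.1 kHz, folds to fs − 16.2 kHz = 6 kHz.
50.7 kHz mod fs = 6.3 kHz.
6.3 kHz ≤ fs/2 = 11.1 kHz, appears at 6.3 kHz.
16.2 kHz and 38.4 kHz both map to 6 kHz.

16.2 kHz, 38.4 kHz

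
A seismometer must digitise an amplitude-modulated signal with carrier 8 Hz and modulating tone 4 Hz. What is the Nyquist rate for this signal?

24 Hz

AM sidebands sit at fc ± fm = 4 Hz and 12 Hz.
Highest-frequency component: 12 Hz.
Nyquist rate = 2 × 12 Hz = 24 Hz.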